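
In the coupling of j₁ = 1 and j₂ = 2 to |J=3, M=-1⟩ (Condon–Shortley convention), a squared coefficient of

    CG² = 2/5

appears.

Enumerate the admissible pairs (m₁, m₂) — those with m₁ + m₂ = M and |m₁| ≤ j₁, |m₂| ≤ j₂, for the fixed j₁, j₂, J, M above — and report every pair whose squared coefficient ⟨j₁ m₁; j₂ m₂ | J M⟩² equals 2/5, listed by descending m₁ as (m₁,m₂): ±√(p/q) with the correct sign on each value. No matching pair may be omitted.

Admissible pairs with m₁+m₂ = M = -1: (-1,0), (0,-1), (1,-2)
  (m₁,m₂)=(1,-2): CG² = 1/15, CG = +√(1/15)
  (m₁,m₂)=(0,-1): CG² = 8/15, CG = +√(8/15)
  (m₁,m₂)=(-1,0): CG² = 2/5, CG = +√(2/5)   ← matches the target
Pairs with CG² = 2/5: (-1,0): +√(2/5)

(-1,0): +√(2/5)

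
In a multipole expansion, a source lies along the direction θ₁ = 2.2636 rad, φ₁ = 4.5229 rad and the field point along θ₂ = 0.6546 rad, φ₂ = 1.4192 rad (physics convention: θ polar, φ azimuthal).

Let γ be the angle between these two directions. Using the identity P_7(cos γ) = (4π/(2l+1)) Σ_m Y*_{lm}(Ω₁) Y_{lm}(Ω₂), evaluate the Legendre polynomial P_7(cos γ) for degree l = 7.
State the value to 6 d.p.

Term-by-term m-sum for l=7 (normalisation 4π/15 = 0.837758):
  [-7]  conj(Y_{7,-7})(Ω₁) = +0.077482+0.019321i ; Y_{7,-7}(Ω₂) = -0.013537+0.007565i ; Δ = -0.001195+0.000325i
  [-6]  conj(Y_{7,-6})(Ω₁) = +0.104259-0.225034i ; Y_{7,-6}(Ω₂) = -0.046425-0.059668i ; Δ = -0.018268+0.004226i
  [-5]  conj(Y_{7,-5})(Ω₁) = -0.345788-0.248615i ; Y_{7,-5}(Ω₂) = +0.151544-0.160090i ; Δ = -0.092203+0.017681i
  [-4]  conj(Y_{7,-4})(Ω₁) = -0.274821+0.260136i ; Y_{7,-4}(Ω₂) = +0.340566+0.236200i ; Δ = -0.155039+0.023681i
  [-3]  conj(Y_{7,-3})(Ω₁) = -0.003446-0.005394i ; Y_{7,-3}(Ω₂) = -0.198503+0.405958i ; Δ = +0.002874-0.000328i
  [-2]  conj(Y_{7,-2})(Ω₁) = -0.333984+0.133002i ; Y_{7,-2}(Ω₂) = -0.105756-0.033084i ; Δ = +0.039721-0.003016i
  [-1]  conj(Y_{7,-1})(Ω₁) = +0.029434+0.153472i ; Y_{7,-1}(Ω₂) = -0.053798+0.352156i ; Δ = -0.055630+0.002109i
  [+0]  conj(Y_{7,0})(Ω₁) = -0.318347-0.000000i ; Y_{7,0}(Ω₂) = -0.232867+0.000000i ; Δ = +0.074132+0.000000i
  [+1]  conj(Y_{7,1})(Ω₁) = -0.029434+0.153472i ; Y_{7,1}(Ω₂) = +0.053798+0.352156i ; Δ = -0.055630-0.002109i
  [+2]  conj(Y_{7,2})(Ω₁) = -0.333984-0.133002i ; Y_{7,2}(Ω₂) = -0.105756+0.033084i ; Δ = +0.039721+0.003016i
  [+3]  conj(Y_{7,3})(Ω₁) = +0.003446-0.005394i ; Y_{7,3}(Ω₂) = +0.198503+0.405958i ; Δ = +0.002874+0.000328i
  [+4]  conj(Y_{7,4})(Ω₁) = -0.274821-0.260136i ; Y_{7,4}(Ω₂) = +0.340566-0.236200i ; Δ = -0.155039-0.023681i
  [+5]  conj(Y_{7,5})(Ω₁) = +0.345788-0.248615i ; Y_{7,5}(Ω₂) = -0.151544-0.160090i ; Δ = -0.092203-0.017681i
  [+6]  conj(Y_{7,6})(Ω₁) = +0.104259+0.225034i ; Y_{7,6}(Ω₂) = -0.046425+0.059668i ; Δ = -0.018268-0.004226i
  [+7]  conj(Y_{7,7})(Ω₁) = -0.077482+0.019321i ; Y_{7,7}(Ω₂) = +0.013537+0.007565i ; Δ = -0.001195-0.000325i
Total Σ_m = -0.485345-0.000000i. Multiply by 0.837758: -0.406602-0.000000i. P_7(cos γ) = -0.406602

-0.406602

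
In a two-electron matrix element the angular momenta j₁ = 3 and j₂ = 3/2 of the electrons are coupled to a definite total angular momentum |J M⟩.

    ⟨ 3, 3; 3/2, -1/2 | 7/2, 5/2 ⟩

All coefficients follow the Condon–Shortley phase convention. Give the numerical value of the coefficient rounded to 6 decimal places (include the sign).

j₁+j₂−J=1  J+j₁−j₂=5  J−j₁+j₂=2  j₁+j₂+J+1=9
(j₁±m₁, j₂±m₂, J±M) = (6,0,1,2,6,1)
P² = 38400/7
sum k=0..0:
  [0] +1/120 = 1/120
S = 1/120
C² = P²·S² = 8/21 ; C = +0.617213

+0.617213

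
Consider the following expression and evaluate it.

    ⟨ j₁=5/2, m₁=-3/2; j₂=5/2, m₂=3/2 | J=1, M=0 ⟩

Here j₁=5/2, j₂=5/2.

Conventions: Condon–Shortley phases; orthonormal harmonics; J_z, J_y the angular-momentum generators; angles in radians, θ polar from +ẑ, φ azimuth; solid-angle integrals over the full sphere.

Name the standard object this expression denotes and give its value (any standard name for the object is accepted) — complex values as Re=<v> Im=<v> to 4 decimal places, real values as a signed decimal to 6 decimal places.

Clebsch–Gordan coefficient, −√(9/70) ≈ -0.358569

This is a Clebsch–Gordan (vector-coupling) coefficient.
triangle: 4!*1!*1!/7! = 24/5040
(j±m)!: 1!*4!*4!*1!*1!*1! = 576
prefactor² = (2J+1)*Δ*N² = 288/35
  k=3: −1/(3!*1!*1!*1!*0!*0!) = -1/6
  k=4: +1/(4!*0!*0!*0!*1!*1!) = 1/24
Σ = -1/8  ⇒  CG² = 288/35*(-1/8)² = 9/70
CG = −√(9/70) = -0.358569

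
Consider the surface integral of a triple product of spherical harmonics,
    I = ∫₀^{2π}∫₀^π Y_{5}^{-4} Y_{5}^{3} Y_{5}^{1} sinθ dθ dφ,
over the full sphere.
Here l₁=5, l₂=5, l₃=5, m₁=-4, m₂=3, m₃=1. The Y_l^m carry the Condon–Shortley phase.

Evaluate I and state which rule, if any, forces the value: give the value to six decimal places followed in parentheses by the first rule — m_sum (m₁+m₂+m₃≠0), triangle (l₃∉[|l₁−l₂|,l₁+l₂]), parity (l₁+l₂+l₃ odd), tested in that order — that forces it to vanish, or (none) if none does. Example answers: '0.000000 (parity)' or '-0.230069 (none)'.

l₁+l₂+l₃=15 is odd: 3j(l;000)=0 ⇒ I=0

0.000000 (parity)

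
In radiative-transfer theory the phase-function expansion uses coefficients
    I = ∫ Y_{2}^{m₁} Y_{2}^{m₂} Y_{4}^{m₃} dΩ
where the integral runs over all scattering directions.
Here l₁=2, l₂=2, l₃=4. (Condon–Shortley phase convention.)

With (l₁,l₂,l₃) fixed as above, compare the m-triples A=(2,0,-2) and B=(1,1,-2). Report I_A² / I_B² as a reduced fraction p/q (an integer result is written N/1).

l's match ⇒ only the (l;m) 3-j factors differ between A and B.
A: triangle coeff Δ(2,2,4) = 1/630; Σ_t [0,0]: t=0:+1/96 = 1/96; (3j)²=1/42 [(2 2 4; 2 0 -2)], sign=+1
B: triangle coeff Δ(2,2,4) = 1/630; Σ_t [0,0]: t=0:+1/36 = 1/36; (3j)²=4/63 [(2 2 4; 1 1 -2)], sign=+1
I_A²/I_B² = (1/42)/(4/63) = 3/8

3/8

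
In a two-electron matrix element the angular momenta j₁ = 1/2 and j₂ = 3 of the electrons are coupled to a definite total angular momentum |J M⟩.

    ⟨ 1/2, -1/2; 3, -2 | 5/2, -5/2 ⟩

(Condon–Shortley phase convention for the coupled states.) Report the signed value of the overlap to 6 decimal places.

-0.377964  (= −√(1/7))

√[6·1!0!5!/7! · 0!1!1!5!0!5!] = √(14400/7)
  +(−1)^1/∏(1,0,0,0,0,5)! = -1/120  (running -1/120)
⟨..|..⟩ = √(14400/7)·(-1/120) = -0.377964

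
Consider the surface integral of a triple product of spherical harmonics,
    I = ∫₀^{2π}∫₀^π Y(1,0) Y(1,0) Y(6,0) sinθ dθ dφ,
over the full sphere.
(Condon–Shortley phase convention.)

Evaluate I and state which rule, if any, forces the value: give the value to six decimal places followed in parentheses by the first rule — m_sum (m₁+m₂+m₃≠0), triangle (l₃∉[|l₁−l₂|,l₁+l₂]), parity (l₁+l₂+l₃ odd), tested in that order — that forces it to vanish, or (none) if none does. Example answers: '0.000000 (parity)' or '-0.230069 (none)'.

triangle: need 0≤l₃≤2, have 6; I=0

0.000000 (triangle)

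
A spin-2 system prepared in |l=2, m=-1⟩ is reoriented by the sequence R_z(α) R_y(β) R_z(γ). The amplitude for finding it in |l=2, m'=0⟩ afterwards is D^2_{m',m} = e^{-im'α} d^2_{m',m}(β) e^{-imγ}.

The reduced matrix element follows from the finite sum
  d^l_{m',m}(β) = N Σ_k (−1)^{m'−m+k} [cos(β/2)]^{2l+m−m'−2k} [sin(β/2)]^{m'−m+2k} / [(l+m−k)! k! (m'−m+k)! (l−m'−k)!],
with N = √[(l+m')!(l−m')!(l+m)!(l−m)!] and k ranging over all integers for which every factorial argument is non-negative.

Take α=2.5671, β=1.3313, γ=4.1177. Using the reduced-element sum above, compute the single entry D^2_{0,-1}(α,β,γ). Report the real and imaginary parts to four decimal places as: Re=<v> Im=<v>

Re=0.1581 Im=0.2338

D^2_{0,-1}(2.5671,1.3313,4.1177) = e^{-i·0·2.5671}·d^2_{0,-1}(1.3313)·e^{-i·-1·4.1177}. Compute d first:
Half-angle: c=0.786516, s=0.617570. N=√(2·2·1·6)=4.898979
Admissible k: 0..1 (factorial args all ≥0)
  k=0: (−1)^1·4.8990/(2)·0.7865^3·0.6176^1 = -0.736011
  k=1: (−1)^2·4.8990/(2)·0.7865^1·0.6176^3 = +0.453777
d^2_{0,-1}(1.3313) = -0.736011 +0.453777 = -0.282234
D = (+1.000000+0.000000i)·(-0.282234)·(-0.560251-0.828323i) = +0.158122+0.233780i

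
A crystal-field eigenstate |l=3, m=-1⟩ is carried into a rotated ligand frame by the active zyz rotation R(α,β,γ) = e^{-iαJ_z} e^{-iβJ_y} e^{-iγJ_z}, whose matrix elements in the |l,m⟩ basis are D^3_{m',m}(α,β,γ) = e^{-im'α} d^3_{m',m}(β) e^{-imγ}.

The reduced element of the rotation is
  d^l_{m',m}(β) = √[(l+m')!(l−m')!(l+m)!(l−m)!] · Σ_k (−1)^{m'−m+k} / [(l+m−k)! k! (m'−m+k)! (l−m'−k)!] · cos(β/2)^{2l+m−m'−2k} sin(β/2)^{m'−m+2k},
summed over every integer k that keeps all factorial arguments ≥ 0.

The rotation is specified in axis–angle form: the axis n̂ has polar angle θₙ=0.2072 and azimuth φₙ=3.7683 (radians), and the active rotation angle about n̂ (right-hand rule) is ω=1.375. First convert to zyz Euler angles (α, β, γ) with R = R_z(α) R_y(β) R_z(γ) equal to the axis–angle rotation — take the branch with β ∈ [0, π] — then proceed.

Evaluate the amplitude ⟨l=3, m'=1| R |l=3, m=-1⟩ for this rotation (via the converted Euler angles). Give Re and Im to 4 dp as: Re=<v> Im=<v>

Re=-0.0301 Im=0.0917

Axis–angle → zyz. n̂ = (sinθₙcosφₙ, sinθₙsinφₙ, cosθₙ) = (-0.166626, -0.120651, +0.978611), ω = 1.3750.
R = I cosω + sinω [n̂]ₓ + (1−cosω) n̂n̂ᵀ gives
  R = [+0.216910, -0.943720, -0.249685; +0.976105, +0.206272, +0.068342; -0.012993, -0.258543, +0.965912]
β = atan2(√(R₁₃²+R₂₃²), R₃₃) = 0.261851; α = atan2(R₂₃, R₁₃) mod 2π = 2.874423; γ = atan2(R₃₂, −R₃₁) mod 2π = 4.762601
D^3_{1,-1}(2.8744,0.2619,4.7626) = e^{-i·1·2.8744}·d^3_{1,-1}(0.2619)·e^{-i·-1·4.7626}. Compute d first:
With c≡cos(β/2)=0.991441 and s≡sin(β/2)=0.130552, N=[24·2·2·24]^{1/2}=48.000000
The bounds max(0,m−m')=0 and min(l+m,l−m')=2 give 3 terms
  k=0: (−1)^2·48.0000/(8)·0.9914^4·0.1306^2 = +0.098806
  k=1: (−1)^3·48.0000/(6)·0.9914^2·0.1306^4 = -0.002284
  k=2: (−1)^4·48.0000/(48)·0.9914^0·0.1306^6 = +0.000005
d^3_{1,-1}(0.2619) = +0.098806 -0.002284 +0.000005 = +0.096527
Attach z-rotation phases: D = e^{-i(1)(2.8744)}·(+0.096527)·e^{-i(-1)(4.7626)} = -0.030124+0.091706i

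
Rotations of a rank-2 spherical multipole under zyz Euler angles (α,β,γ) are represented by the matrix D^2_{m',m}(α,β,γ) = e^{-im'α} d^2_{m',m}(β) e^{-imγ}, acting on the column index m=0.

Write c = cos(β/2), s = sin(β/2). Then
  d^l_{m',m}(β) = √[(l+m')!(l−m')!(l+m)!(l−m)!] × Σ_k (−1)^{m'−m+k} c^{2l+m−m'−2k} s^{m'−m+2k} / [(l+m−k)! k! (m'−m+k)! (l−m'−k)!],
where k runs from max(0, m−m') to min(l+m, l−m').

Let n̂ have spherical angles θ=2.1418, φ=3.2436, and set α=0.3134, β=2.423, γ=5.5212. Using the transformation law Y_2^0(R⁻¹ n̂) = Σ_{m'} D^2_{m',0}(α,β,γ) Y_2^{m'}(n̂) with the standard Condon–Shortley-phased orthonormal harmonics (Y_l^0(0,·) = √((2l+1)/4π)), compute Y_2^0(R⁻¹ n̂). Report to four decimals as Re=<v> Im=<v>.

Need the full column D^2_{m',0} for m'=−2..2 at α=0.3134, β=2.4230, γ=5.5212.
cos(β/2)=0.351616, sin(β/2)=0.936144
d^2_{-2,0}: single k=2 term ⇒ +0.265398;  D = +0.214948+0.155671i
d^2_{-1,0}: k∈[1..2] ⇒ +0.099683 -0.706598 = -0.606915;  D = -0.577352-0.187109i
d^2_{0,0}: k∈[0..2] ⇒ +0.015285 -0.433393 +0.768018 = +0.349910;  D = +0.349910+0.000000i
d^2_{1,0}: k∈[0..1] ⇒ -0.099683 +0.706598 = +0.606915;  D = +0.577352-0.187109i
d^2_{2,0}: single k=0 term ⇒ +0.265398;  D = +0.214948-0.155671i
Y_2^{m'}(θ=2.1418,φ=3.2436) and Σ D·Y over m':
  (+0.2149+0.1557i)·(+0.2678-0.0554i)  (-0.5774-0.1871i)·(+0.3495-0.0358i)  (+0.3499+0.0000i)·(-0.0390+0.0000i)  (+0.5774-0.1871i)·(-0.3495-0.0358i)  (+0.2149-0.1557i)·(+0.2678+0.0554i)
Y_2^0(R⁻¹ n̂) = -0.298218+0.000000i

Re=-0.2982 Im=0.0000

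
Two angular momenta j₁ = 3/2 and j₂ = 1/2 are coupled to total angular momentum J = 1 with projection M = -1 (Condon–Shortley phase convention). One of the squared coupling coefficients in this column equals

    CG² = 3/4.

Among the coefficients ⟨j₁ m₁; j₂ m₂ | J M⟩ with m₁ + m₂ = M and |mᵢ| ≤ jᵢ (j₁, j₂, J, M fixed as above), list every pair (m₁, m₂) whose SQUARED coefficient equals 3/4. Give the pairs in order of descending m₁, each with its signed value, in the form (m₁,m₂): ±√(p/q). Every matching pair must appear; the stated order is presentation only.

(-3/2,1/2): −√(3/4)

Admissible pairs with m₁+m₂ = M = -1: (-3/2,1/2), (-1/2,-1/2)
  (m₁,m₂)=(-1/2,-1/2): CG² = 1/4, CG = +√(1/4)
  (m₁,m₂)=(-3/2,1/2): CG² = 3/4, CG = −√(3/4)   ← matches the target
Pairs with CG² = 3/4: (-3/2,1/2): −√(3/4)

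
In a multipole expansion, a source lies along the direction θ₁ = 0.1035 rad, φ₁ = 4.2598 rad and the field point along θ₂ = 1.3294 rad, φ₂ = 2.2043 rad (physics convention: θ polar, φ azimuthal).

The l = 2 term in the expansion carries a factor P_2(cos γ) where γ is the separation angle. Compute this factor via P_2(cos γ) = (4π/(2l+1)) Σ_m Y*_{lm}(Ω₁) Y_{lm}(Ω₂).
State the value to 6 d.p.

-0.445258

Summing Y*_{l m}(θ₁,φ₁)·Y_{l m}(θ₂,φ₂) over m ∈ [−2, 2]; prefactor 4π/(2·2+1) = 2.513274:
  [-2]  conj(Y_{2,-2})(Ω₁) = -0.00255 + 0.00324j ; Y_{2,-2}(Ω₂) = -0.10895 + 0.34752j ; Δ = -0.00085 - 0.00124j
  [-1]  conj(Y_{2,-1})(Ω₁) = -0.03472 - 0.07140j ; Y_{2,-1}(Ω₂) = -0.10616 - 0.14453j ; Δ = -0.00663 + 0.01260j
  [+0]  conj(Y_{2,0})(Ω₁) = 0.62068 + 0.00000j ; Y_{2,0}(Ω₂) = -0.26132 + 0.00000j ; Δ = -0.16220 + 0.00000j
  [+1]  conj(Y_{2,1})(Ω₁) = 0.03472 - 0.07140j ; Y_{2,1}(Ω₂) = 0.10616 - 0.14453j ; Δ = -0.00663 - 0.01260j
  [+2]  conj(Y_{2,2})(Ω₁) = -0.00255 - 0.00324j ; Y_{2,2}(Ω₂) = -0.10895 - 0.34752j ; Δ = -0.00085 + 0.00124j
Σ over m = -0.17716 + 0.00000j; ×(4π/5) → -0.44526 + 0.00000j. Real part: -0.445258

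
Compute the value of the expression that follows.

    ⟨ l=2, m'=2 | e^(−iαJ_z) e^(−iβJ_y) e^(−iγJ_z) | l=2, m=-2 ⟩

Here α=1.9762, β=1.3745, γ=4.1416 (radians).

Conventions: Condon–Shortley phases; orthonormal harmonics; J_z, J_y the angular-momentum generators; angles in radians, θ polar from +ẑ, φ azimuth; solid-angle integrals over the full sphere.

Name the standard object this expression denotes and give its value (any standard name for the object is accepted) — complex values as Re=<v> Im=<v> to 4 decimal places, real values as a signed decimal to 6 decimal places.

Wigner D-matrix element, Re=-0.0603 Im=-0.1503

This is a Wigner D-matrix element — the rotation-matrix element ⟨l m'| R(α,β,γ) |l m⟩ in the angular-momentum basis.
First d^2_{2,-2}(β=1.3745), then the phase factors e^{-i(2)α} and e^{-i(-2)γ}:
With c≡cos(β/2)=0.772994 and s≡sin(β/2)=0.634414, N=[24·1·1·24]^{1/2}=24.000000
k: max(0,(-2)−(2))=0 … min(2+(-2),2−(2))=0
  k=0: (−1)^4·24.0000/(24)·0.7730^0·0.6344^4 = +0.161991
d^2_{2,-2}(1.3745) = +0.161991
Phases: e^{-i·(2)·1.9762}=-0.688913+0.724844i, e^{-i·(-2)·4.1416}=-0.416160+0.909291i ⇒ D=-0.060325-0.150340i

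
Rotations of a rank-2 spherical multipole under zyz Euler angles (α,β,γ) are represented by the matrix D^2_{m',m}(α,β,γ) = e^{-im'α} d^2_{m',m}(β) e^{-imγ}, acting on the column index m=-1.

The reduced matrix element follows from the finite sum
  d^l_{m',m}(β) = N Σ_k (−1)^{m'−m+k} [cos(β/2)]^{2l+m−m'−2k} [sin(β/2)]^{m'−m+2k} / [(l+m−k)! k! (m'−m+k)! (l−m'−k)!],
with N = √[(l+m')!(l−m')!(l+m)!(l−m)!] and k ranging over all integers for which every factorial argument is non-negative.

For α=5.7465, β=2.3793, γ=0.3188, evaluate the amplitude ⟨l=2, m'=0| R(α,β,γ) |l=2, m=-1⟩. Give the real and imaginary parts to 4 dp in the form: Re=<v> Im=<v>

Re=0.5809 Im=0.1917

D^2_{0,-1}(5.7465,2.3793,0.3188) = e^{-i·0·5.7465}·d^2_{0,-1}(2.3793)·e^{-i·-1·0.3188}. Compute d first:
With c≡cos(β/2)=0.371985 and s≡sin(β/2)=0.928239, N=[2·2·1·6]^{1/2}=4.898979
k: max(0,(-1)−(0))=0 … min(2+(-1),2−(0))=1
  k=0: (−1)^1·4.8990/(2)·0.3720^3·0.9282^1 = -0.117034
  k=1: (−1)^2·4.8990/(2)·0.3720^1·0.9282^3 = +0.728752
d^2_{0,-1}(2.3793) = -0.117034 +0.728752 = +0.611719
D = (+1.000000+0.000000i)·(+0.611719)·(+0.949612+0.313427i) = +0.580896+0.191729i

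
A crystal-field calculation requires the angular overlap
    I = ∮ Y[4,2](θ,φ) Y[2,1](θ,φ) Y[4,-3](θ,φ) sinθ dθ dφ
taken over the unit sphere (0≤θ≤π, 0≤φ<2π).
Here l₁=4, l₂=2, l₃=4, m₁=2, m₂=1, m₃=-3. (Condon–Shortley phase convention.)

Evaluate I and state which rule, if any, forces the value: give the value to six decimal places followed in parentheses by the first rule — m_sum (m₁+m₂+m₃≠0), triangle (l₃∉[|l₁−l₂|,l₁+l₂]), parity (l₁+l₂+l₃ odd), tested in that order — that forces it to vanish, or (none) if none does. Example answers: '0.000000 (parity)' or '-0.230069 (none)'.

Checks pass: Σm=0; 10 even; l₃=4∈[2,6].
(2·4+1)(2·2+1)(2·4+1) = 405
Δ: 2! 6! 2! / 11! → 1/13860
sum: t=0:+1/192 t=1:−1/36 t=2:+1/192 = -5/288
3j²(4 2 4; 0 0 0) = Δ·Π!·Σ² = 20/693  (sign -1)
sum: t=1:−1/240 t=2:+1/1440 = -1/288
3j²(4 2 4; 2 1 -3) = Δ·Π!·Σ² = 5/132  (sign +1)
combine: 4πI² = 405·20/693·5/132 = 375/847
take √, sign -1: I = -0.18770204
No selection rule forces the value: the integral is nonzero (none).

-0.187702 (none)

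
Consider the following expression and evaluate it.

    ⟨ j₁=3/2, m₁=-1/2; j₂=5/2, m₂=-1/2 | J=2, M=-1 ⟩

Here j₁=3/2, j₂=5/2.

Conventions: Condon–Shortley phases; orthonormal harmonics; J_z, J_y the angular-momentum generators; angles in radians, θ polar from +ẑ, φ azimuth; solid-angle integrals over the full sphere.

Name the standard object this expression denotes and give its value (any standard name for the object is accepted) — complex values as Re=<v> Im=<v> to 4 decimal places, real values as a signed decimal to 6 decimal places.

Clebsch–Gordan coefficient, −√(25/84) ≈ -0.545545

This is a Clebsch–Gordan (vector-coupling) coefficient.
√[5·2!1!3!/7! · 1!2!2!3!1!3!] = √(12/7)
  +(−1)^1/∏(1,1,1,1,0,2)! = -1/2  (running -1/2)
  +(−1)^2/∏(2,0,0,0,1,3)! = 1/12  (running -5/12)
⟨..|..⟩ = √(12/7)·(-5/12) = -0.545545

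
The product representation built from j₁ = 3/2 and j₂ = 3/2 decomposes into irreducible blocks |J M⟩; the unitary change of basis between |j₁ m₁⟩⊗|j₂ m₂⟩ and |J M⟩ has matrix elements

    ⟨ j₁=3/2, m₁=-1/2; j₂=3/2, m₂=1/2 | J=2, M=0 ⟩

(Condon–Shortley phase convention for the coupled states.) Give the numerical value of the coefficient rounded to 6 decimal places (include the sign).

-0.500000  (= −√(1/4))

j₁+j₂−J=1  J+j₁−j₂=2  J−j₁+j₂=2  j₁+j₂+J+1=6
(j₁±m₁, j₂±m₂, J±M) = (1,2,2,1,2,2)
P² = 4/9
sum k=0..1:
  [0] +1/4 = 1/4
  [1] −1/1 = -1
S = -3/4
C² = P²·S² = 1/4 ; C = -0.500000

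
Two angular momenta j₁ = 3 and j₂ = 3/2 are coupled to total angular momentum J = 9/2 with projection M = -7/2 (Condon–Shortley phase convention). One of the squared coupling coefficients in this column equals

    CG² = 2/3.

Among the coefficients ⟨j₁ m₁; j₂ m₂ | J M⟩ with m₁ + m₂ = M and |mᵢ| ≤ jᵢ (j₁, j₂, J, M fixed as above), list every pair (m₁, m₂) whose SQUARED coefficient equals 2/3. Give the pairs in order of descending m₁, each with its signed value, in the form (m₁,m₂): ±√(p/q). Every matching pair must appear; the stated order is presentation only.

(-2,-3/2): +√(2/3)

Admissible pairs with m₁+m₂ = M = -7/2: (-3,-1/2), (-2,-3/2)
  (m₁,m₂)=(-2,-3/2): CG² = 2/3, CG = +√(2/3)   ← matches the target
  (m₁,m₂)=(-3,-1/2): CG² = 1/3, CG = +√(1/3)
Pairs with CG² = 2/3: (-2,-3/2): +√(2/3)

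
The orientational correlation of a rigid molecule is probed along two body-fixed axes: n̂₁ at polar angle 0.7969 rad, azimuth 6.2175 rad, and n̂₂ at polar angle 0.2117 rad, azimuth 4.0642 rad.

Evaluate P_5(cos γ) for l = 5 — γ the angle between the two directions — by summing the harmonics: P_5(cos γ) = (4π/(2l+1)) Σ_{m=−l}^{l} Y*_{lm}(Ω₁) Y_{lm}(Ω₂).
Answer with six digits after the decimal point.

-0.154255

Expand P_5 via completeness: Σ_{m} conj(Y_{5,m}) at Ω₁ times Y_{5,m} at Ω₂ —
  m=-5: Y*=0.08221 - 0.02801j  Y=0.00002 - 0.00019j  product -0.00000 - 0.00002j
  m=-4: Y*=0.25918 - 0.06971j  Y=-0.00239 + 0.00146j  product -0.00052 + 0.00054j
  m=-3: Y*=0.42152 - 0.08416j  Y=0.02272 + 0.00891j  product 0.01032 + 0.00184j
  m=-2: Y*=0.27961 - 0.03694j  Y=-0.03702 - 0.13151j  product -0.01521 - 0.03540j
  m=-1: Y*=-0.18919 + 0.01245j  Y=-0.27648 + 0.36506j  product 0.04777 - 0.07251j
  m=+0: Y*=-0.34013 + 0.00000j  Y=0.64606 + 0.00000j  product -0.21974 + 0.00000j
  m=+1: Y*=0.18919 + 0.01245j  Y=0.27648 + 0.36506j  product 0.04777 + 0.07251j
  m=+2: Y*=0.27961 + 0.03694j  Y=-0.03702 + 0.13151j  product -0.01521 + 0.03540j
  m=+3: Y*=-0.42152 - 0.08416j  Y=-0.02272 + 0.00891j  product 0.01032 - 0.00184j
  m=+4: Y*=0.25918 + 0.06971j  Y=-0.00239 - 0.00146j  product -0.00052 - 0.00054j
  m=+5: Y*=-0.08221 - 0.02801j  Y=-0.00002 - 0.00019j  product -0.00000 + 0.00002j
Total Σ_m = -0.13503 + 0.00000j. Multiply by 1.142397: -0.15425 + 0.00000j. P_5(cos γ) = -0.154255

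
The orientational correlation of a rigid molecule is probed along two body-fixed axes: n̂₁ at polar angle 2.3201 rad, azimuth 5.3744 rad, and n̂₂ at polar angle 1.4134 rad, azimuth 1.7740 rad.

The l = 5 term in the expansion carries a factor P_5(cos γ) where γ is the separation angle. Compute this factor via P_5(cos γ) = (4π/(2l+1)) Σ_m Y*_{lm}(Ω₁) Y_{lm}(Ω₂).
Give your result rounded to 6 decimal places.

Term-by-term m-sum for l=5 (normalisation 4π/11 = 1.142397):
  term(m=-5) = (0.028187, -0.031929)   from Y*(Ω₁)=(-0.016373, 0.096270), Y(Ω₂)=(-0.370732, -0.229742)
  term(m=-4) = (0.016435, -0.060698)   from Y*(Ω₁)=(0.252994, -0.136099), Y(Ω₂)=(0.150480, -0.158966)
  term(m=-3) = (0.021617, 0.109810)   from Y*(Ω₁)=(-0.394515, -0.173930), Y(Ω₂)=(-0.148620, -0.212820)
  term(m=-2) = (0.035366, 0.046216)   from Y*(Ω₁)=(0.059226, 0.235111), Y(Ω₂)=(0.220473, -0.094884)
  term(m=-1) = (0.043367, 0.021422)   from Y*(Ω₁)=(-0.140562, 0.180363), Y(Ω₂)=(-0.042688, -0.207173)
  term(m=+0) = (0.076151, 0.000000)   from Y*(Ω₁)=(0.311912, -0.000000), Y(Ω₂)=(0.244144, 0.000000)
  term(m=+1) = (0.043367, -0.021422)   from Y*(Ω₁)=(0.140562, 0.180363), Y(Ω₂)=(0.042688, -0.207173)
  term(m=+2) = (0.035366, -0.046216)   from Y*(Ω₁)=(0.059226, -0.235111), Y(Ω₂)=(0.220473, 0.094884)
  term(m=+3) = (0.021617, -0.109810)   from Y*(Ω₁)=(0.394515, -0.173930), Y(Ω₂)=(0.148620, -0.212820)
  term(m=+4) = (0.016435, 0.060698)   from Y*(Ω₁)=(0.252994, 0.136099), Y(Ω₂)=(0.150480, 0.158966)
  term(m=+5) = (0.028187, 0.031929)   from Y*(Ω₁)=(0.016373, 0.096270), Y(Ω₂)=(0.370732, -0.229742)
Accumulated sum (0.366096, 0.000000); after 4π/(2l+1) scaling, (0.418227, 0.000000) ⇒ P_5 = 0.418227

0.418227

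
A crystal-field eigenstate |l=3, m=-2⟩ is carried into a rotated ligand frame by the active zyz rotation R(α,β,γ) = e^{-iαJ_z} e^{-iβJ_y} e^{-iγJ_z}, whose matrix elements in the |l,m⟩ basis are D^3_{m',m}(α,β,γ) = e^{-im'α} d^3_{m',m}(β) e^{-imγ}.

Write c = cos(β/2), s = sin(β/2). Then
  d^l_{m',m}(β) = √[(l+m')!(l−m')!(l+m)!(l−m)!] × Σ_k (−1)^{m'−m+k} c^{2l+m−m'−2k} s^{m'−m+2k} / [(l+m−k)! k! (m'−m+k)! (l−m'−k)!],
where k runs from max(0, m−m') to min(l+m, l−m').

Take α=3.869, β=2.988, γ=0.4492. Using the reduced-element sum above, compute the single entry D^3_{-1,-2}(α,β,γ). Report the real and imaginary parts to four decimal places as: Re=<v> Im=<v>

First d^3_{-1,-2}(β=2.9880), then the phase factors e^{-i(-1)α} and e^{-i(-2)γ}:
With c≡cos(β/2)=0.076721 and s≡sin(β/2)=0.997053, N=[2·24·1·120]^{1/2}=75.894664
k: max(0,(-2)−(-1))=0 … min(3+(-2),3−(-1))=1
  k=0: (−1)^1·75.8947/(24)·0.0767^5·0.9971^1 = -0.000008
  k=1: (−1)^2·75.8947/(12)·0.0767^3·0.9971^3 = +0.002831
d^3_{-1,-2}(2.9880) = -0.000008 +0.002831 = +0.002823
Attach z-rotation phases: D = e^{-i(-1)(3.8690)}·(+0.002823)·e^{-i(-2)(0.4492)} = +0.000155-0.002818i

Re=0.0002 Im=-0.0028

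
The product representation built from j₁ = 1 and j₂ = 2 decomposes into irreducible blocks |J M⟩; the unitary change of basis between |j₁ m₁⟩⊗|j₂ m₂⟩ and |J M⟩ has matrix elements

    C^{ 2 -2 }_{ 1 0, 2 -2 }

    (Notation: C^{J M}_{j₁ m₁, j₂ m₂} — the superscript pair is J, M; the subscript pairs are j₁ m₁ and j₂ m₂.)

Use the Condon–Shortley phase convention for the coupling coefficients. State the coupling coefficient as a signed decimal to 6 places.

+√(2/3) ≈ +0.816497

triangle: 1!·1!·3!/6! = 6/720
(j±m)!: 1!·1!·0!·4!·0!·4! = 576
prefactor² = (2J+1)·Δ·N² = 24
  k=0: +1/(0!·1!·1!·0!·0!·3!) = 1/6
Σ = 1/6  ⇒  CG² = 24·(1/6)² = 2/3
CG = +√(2/3) = +0.816497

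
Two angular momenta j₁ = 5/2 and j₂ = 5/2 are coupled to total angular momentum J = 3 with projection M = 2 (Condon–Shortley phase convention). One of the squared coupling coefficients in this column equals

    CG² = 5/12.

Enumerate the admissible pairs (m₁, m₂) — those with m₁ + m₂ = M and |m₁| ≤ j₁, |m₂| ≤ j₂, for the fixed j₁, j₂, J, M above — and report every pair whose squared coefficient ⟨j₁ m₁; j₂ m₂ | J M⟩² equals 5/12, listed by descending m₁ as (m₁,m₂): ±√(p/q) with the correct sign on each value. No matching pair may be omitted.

(5/2,-1/2): +√(5/12); (-1/2,5/2): +√(5/12)

Admissible pairs with m₁+m₂ = M = 2: (-1/2,5/2), (1/2,3/2), (3/2,1/2), (5/2,-1/2)
  (m₁,m₂)=(5/2,-1/2): CG² = 5/12, CG = +√(5/12)   ← matches the target
  (m₁,m₂)=(3/2,1/2): CG² = 1/12, CG = −√(1/12)
  (m₁,m₂)=(1/2,3/2): CG² = 1/12, CG = −√(1/12)
  (m₁,m₂)=(-1/2,5/2): CG² = 5/12, CG = +√(5/12)   ← matches the target
Pairs with CG² = 5/12: (5/2,-1/2): +√(5/12); (-1/2,5/2): +√(5/12)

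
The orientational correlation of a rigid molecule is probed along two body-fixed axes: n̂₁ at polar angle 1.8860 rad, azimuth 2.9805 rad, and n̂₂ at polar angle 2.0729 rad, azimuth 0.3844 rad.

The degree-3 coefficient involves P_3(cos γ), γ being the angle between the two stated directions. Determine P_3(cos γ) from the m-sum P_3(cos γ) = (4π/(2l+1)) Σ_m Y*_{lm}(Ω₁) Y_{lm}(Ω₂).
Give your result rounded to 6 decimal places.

Addition theorem: P_3(cos γ) = (4π/7) Σ_m Y*_{lm}(Ω₁) Y_{lm}(Ω₂), m = −3…3:
  m=-3: Y*=-0.317484+0.166611i  Y=+0.113970-0.256868i  product +0.006613+0.100540i
  m=-2: Y*=-0.271642+0.090678i  Y=-0.271634+0.262763i  product +0.049960-0.096009i
  m=-1: Y*=+0.157544-0.025601i  Y=+0.041522-0.016796i  product +0.006111-0.003709i
  m=+0: Y*=+0.291473-0.000000i  Y=+0.330802+0.000000i  product +0.096420+0.000000i
  m=+1: Y*=-0.157544-0.025601i  Y=-0.041522-0.016796i  product +0.006111+0.003709i
  m=+2: Y*=-0.271642-0.090678i  Y=-0.271634-0.262763i  product +0.049960+0.096009i
  m=+3: Y*=+0.317484+0.166611i  Y=-0.113970-0.256868i  product +0.006613-0.100540i
Accumulated sum +0.221790+0.000000i; after 4π/(2l+1) scaling, +0.398156+0.000000i ⇒ P_3 = 0.398156

0.398156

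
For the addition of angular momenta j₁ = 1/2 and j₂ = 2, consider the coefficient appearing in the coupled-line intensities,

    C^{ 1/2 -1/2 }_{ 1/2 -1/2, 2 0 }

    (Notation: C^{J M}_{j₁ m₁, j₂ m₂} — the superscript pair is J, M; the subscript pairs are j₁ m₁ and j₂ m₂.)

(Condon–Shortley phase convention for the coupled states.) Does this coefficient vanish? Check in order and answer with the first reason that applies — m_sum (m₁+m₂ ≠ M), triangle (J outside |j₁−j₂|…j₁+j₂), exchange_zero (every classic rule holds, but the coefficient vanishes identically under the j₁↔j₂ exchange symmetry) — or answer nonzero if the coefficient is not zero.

m-sum: m₁+m₂ = -1/2+0 = -1/2, M = -1/2  ✓
triangle: need |j₁−j₂| ≤ J ≤ j₁+j₂, i.e. J ∈ [3/2, 5/2]; J = 1/2 is outside ✗ ⇒ coefficient is 0

triangle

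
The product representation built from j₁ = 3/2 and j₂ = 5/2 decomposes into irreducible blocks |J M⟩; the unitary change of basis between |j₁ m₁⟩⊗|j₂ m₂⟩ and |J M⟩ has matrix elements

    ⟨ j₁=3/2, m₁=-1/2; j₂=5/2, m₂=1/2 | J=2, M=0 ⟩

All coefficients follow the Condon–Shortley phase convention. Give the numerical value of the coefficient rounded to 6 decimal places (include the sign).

-0.267261

j₁+j₂−J=2  J+j₁−j₂=1  J−j₁+j₂=3  j₁+j₂+J+1=7
(j₁±m₁, j₂±m₂, J±M) = (1,2,3,2,2,2)
P² = 8/7
sum k=1..2:
  [1] −1/2 = -1/2
  [2] +1/4 = 1/4
S = -1/4
C² = P²·S² = 1/14 ; C = -0.267261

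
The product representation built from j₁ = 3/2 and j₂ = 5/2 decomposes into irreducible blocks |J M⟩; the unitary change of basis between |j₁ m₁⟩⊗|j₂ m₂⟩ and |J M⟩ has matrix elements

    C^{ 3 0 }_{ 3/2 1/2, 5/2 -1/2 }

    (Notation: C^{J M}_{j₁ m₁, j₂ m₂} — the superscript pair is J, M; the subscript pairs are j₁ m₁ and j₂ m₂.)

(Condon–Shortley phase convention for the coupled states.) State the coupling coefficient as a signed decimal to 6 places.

+0.447214

j₁+j₂−J=1  J+j₁−j₂=2  J−j₁+j₂=4  j₁+j₂+J+1=8
(j₁±m₁, j₂±m₂, J±M) = (2,1,2,3,3,3)
P² = 36/5
sum k=0..1:
  [0] +1/4 = 1/4
  [1] −1/12 = -1/12
S = 1/6
C² = P²·S² = 1/5 ; C = +0.447214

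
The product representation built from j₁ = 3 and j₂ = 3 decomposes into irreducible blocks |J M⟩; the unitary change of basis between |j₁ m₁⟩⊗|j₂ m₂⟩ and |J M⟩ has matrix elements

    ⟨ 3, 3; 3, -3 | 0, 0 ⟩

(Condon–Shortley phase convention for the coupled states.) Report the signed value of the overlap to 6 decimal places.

√[1·6!0!0!/7! · 6!0!0!6!0!0!] = √(518400/7)
  +(−1)^0/∏(0,6,0,0,0,0)! = 1/720  (running 1/720)
⟨..|..⟩ = √(518400/7)·(1/720) = +0.377964

+√(1/7) = +0.377964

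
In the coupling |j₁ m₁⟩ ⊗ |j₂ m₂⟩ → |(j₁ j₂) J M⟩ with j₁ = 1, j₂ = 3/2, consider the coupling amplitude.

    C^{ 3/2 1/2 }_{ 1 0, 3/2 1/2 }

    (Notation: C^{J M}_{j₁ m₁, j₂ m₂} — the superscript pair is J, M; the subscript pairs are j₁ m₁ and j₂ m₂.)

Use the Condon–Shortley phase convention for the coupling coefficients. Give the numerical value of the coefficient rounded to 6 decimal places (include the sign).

triangle: 1!·1!·2!/5! = 2/120
(j±m)!: 1!·1!·2!·1!·2!·1! = 4
prefactor² = (2J+1)·Δ·N² = 4/15
  k=0: +1/(0!·1!·1!·2!·0!·0!) = 1/2
  k=1: −1/(1!·0!·0!·1!·1!·1!) = -1
Σ = -1/2  ⇒  CG² = 4/15·(-1/2)² = 1/15
CG = −√(1/15) = -0.258199

−√(1/15) ≈ -0.258199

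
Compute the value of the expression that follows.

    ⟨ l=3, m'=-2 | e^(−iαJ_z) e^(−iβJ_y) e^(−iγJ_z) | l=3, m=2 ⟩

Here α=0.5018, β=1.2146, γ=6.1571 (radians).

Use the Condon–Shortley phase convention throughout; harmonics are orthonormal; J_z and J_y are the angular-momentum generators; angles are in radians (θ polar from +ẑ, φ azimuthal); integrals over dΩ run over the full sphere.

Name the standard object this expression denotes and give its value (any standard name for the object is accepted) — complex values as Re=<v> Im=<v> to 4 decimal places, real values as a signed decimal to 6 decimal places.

Wigner D-matrix element, Re=0.1001 Im=0.3071

This is a Wigner D-matrix element — the rotation-matrix element ⟨l m'| R(α,β,γ) |l m⟩ in the angular-momentum basis.
First d^3_{-2,2}(β=1.2146), then the phase factors e^{-i(-2)α} and e^{-i(2)γ}:
Half-angle: c=0.821192, s=0.570652. N=√(1·120·120·1)=120.000000
k∈{4,5} keeps every argument non-negative
  k=4: (−1)^0·120.0000/(24)·0.8212^2·0.5707^4 = +0.357557
  k=5: (−1)^1·120.0000/(120)·0.8212^0·0.5707^6 = -0.034533
d^3_{-2,2}(1.2146) = +0.357557 -0.034533 = +0.323025
Attach z-rotation phases: D = e^{-i(-2)(0.5018)}·(+0.323025)·e^{-i(2)(6.1571)} = +0.100086+0.307128i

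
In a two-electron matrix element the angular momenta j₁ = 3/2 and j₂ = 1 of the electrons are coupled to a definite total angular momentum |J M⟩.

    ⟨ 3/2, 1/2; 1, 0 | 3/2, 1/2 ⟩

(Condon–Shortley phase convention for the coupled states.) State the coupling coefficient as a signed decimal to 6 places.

+√(1/15) = +0.258199

triangle: 1!*2!*1!/5! = 2/120
(j±m)!: 2!*1!*1!*1!*2!*1! = 4
prefactor² = (2J+1)*Δ*N² = 4/15
  k=0: +1/(0!*1!*1!*1!*1!*0!) = 1
  k=1: −1/(1!*0!*0!*0!*2!*1!) = -1/2
Σ = 1/2  ⇒  CG² = 4/15*(1/2)² = 1/15
CG = +√(1/15) = +0.258199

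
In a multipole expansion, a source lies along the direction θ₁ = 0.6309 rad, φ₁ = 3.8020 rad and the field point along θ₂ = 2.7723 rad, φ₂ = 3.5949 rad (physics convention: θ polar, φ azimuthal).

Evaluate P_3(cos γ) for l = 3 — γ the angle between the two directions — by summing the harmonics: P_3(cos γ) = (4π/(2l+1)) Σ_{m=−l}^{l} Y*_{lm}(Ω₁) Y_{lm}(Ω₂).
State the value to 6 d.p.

Summing Y*_{l m}(θ₁,φ₁)·Y_{l m}(θ₂,φ₂) over m ∈ [−3, 3]; prefactor 4π/(2·3+1) = 1.795196:
  [-3]  conj(Y_{3,-3})(Ω₁) = (0.034168, -0.078521) ; Y_{3,-3}(Ω₂) = (-0.004107, 0.019187) ; Δ = (0.001366, 0.000978)
  [-2]  conj(Y_{3,-2})(Ω₁) = (0.071036, 0.278219) ; Y_{3,-2}(Ω₂) = (-0.076544, 0.097779) ; Δ = (-0.032642, -0.014350)
  [-1]  conj(Y_{3,-1})(Ω₁) = (-0.340287, -0.264321) ; Y_{3,-1}(Ω₂) = (-0.351170, 0.171069) ; Δ = (0.164716, 0.034609)
  [+0]  conj(Y_{3,0})(Ω₁) = (0.078425, -0.000000) ; Y_{3,0}(Ω₂) = (-0.469321, 0.000000) ; Δ = (-0.036807, 0.000000)
  [+1]  conj(Y_{3,1})(Ω₁) = (0.340287, -0.264321) ; Y_{3,1}(Ω₂) = (0.351170, 0.171069) ; Δ = (0.164716, -0.034609)
  [+2]  conj(Y_{3,2})(Ω₁) = (0.071036, -0.278219) ; Y_{3,2}(Ω₂) = (-0.076544, -0.097779) ; Δ = (-0.032642, 0.014350)
  [+3]  conj(Y_{3,3})(Ω₁) = (-0.034168, -0.078521) ; Y_{3,3}(Ω₂) = (0.004107, 0.019187) ; Δ = (0.001366, -0.000978)
Accumulated sum (0.230074, -0.000000); after 4π/(2l+1) scaling, (0.413029, -0.000000) ⇒ P_3 = 0.413029

0.413029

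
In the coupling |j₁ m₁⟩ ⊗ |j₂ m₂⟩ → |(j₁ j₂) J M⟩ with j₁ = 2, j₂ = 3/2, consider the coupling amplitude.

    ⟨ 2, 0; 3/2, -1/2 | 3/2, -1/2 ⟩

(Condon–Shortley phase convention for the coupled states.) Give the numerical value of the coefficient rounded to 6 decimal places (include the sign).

−√(1/5) ≈ -0.447214

j₁+j₂−J=2  J+j₁−j₂=2  J−j₁+j₂=1  j₁+j₂+J+1=6
(j₁±m₁, j₂±m₂, J±M) = (2,2,1,2,1,2)
P² = 16/45
sum k=0..1:
  [0] +1/4 = 1/4
  [1] −1/1 = -1
S = -3/4
C² = P²·S² = 1/5 ; C = -0.447214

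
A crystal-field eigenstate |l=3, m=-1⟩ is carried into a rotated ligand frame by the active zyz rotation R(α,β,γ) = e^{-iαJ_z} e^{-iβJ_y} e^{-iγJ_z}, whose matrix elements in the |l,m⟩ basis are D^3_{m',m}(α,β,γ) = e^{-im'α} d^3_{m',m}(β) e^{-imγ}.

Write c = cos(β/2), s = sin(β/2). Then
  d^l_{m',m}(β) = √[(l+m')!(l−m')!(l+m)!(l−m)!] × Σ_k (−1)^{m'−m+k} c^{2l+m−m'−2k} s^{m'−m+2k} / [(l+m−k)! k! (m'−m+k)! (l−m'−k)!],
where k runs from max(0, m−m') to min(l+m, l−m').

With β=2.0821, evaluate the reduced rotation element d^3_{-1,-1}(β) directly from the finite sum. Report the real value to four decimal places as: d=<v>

d=0.4778

d^3_{-1,-1}(β=2.0821) via the finite sum:
Half-angle: c=0.505314, s=0.862935. N=√(2·24·2·24)=48.000000
k∈{0,1,2} keeps every argument non-negative
  k=0: (−1)^0·48.0000/(48)·0.5053^6·0.8629^0 = +0.016648
  k=1: (−1)^1·48.0000/(6)·0.5053^4·0.8629^2 = -0.388413
  k=2: (−1)^2·48.0000/(8)·0.5053^2·0.8629^4 = +0.849547
d^3_{-1,-1}(2.0821) = +0.016648 -0.388413 +0.849547 = +0.477783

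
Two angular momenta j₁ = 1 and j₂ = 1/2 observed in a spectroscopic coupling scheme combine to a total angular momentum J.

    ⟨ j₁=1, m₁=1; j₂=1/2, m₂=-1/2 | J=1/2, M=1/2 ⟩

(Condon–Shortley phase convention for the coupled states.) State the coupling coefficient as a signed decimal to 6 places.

+√(2/3) = +0.816497

j₁+j₂−J=1  J+j₁−j₂=1  J−j₁+j₂=0  j₁+j₂+J+1=3
(j₁±m₁, j₂±m₂, J±M) = (2,0,0,1,1,0)
P² = 2/3
sum k=0..0:
  [0] +1/1 = 1
S = 1
C² = P²·S² = 2/3 ; C = +0.816497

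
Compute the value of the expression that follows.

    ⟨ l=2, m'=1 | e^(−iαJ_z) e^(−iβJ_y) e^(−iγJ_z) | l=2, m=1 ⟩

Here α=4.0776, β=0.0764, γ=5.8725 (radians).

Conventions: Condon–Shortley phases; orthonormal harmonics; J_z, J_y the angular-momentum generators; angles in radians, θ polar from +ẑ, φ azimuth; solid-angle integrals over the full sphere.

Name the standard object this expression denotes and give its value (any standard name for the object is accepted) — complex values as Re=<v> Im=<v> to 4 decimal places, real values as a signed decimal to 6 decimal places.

Wigner D-matrix element, Re=-0.8589 Im=0.4978

This is a Wigner D-matrix element — the rotation-matrix element ⟨l m'| R(α,β,γ) |l m⟩ in the angular-momentum basis.
First d^2_{1,1}(β=0.0764), then the phase factors e^{-i(1)α} and e^{-i(1)γ}:
Half-angle: c=0.999270, s=0.038191. N=√(6·1·6·1)=6.000000
k: max(0,(1)−(1))=0 … min(2+(1),2−(1))=1
  k=0: (−1)^0·6.0000/(6)·0.9993^4·0.0382^0 = +0.997085
  k=1: (−1)^1·6.0000/(2)·0.9993^2·0.0382^2 = -0.004369
d^2_{1,1}(0.0764) = +0.997085 -0.004369 = +0.992716
D = (-0.593008+0.805197i)·(+0.992716)·(+0.916847+0.399238i) = -0.858861+0.497839i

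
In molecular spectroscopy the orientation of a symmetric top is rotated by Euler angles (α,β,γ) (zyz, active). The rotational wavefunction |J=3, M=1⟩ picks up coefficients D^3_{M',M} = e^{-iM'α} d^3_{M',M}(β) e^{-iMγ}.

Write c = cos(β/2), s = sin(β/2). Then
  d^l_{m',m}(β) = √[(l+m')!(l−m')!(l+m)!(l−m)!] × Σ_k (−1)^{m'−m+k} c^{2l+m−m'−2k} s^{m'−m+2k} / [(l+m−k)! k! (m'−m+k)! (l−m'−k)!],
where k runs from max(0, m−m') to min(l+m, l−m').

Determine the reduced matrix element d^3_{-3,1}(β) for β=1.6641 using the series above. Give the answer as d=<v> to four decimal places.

d^3_{-3,1}(β=1.6641) via the finite sum:
c=cos(1.664100/2)=0.673362, s=sin(1.664100/2)=0.739313; N=√[1·720·24·2]=185.903201
Admissible k: 4..4 (factorial args all ≥0)
  k=4: (−1)^0·185.9032/(48)·0.6734^2·0.7393^4 = +0.524634
d^3_{-3,1}(1.6641) = +0.524634

d=0.5246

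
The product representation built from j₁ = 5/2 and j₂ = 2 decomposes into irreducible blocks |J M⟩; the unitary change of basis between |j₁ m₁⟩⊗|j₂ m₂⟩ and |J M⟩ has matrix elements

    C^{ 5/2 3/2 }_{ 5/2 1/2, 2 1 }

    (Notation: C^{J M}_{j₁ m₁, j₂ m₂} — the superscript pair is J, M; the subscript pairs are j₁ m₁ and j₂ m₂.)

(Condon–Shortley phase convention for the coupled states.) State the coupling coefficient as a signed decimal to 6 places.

triangle: 2!·3!·2!/8! = 24/40320
(j±m)!: 3!·2!·3!·1!·4!·1! = 1728
prefactor² = (2J+1)·Δ·N² = 216/35
  k=1: −1/(1!·1!·1!·2!·2!·0!) = -1/4
  k=2: +1/(2!·0!·0!·1!·3!·1!) = 1/12
Σ = -1/6  ⇒  CG² = 216/35·(-1/6)² = 6/35
CG = −√(6/35) = -0.414039

-0.414039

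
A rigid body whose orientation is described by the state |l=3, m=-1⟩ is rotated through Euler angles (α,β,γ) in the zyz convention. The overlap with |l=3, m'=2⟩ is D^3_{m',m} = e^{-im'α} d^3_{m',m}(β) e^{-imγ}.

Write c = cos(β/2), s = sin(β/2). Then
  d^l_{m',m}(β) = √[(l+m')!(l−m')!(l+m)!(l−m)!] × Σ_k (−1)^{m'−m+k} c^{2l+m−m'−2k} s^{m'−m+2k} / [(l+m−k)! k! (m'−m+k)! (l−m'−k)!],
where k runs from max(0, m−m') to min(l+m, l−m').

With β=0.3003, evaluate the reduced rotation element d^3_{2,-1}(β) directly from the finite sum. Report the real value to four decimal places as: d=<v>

d=-0.0202

d^3_{2,-1}(β=0.3003) via the finite sum:
Half-angle: c=0.988749, s=0.149586. N=√(120·1·2·24)=75.894664
k: max(0,(-1)−(2))=0 … min(3+(-1),3−(2))=1
  k=0: (−1)^3·75.8947/(12)·0.9887^3·0.1496^3 = -0.020463
  k=1: (−1)^4·75.8947/(24)·0.9887^1·0.1496^5 = +0.000234
d^3_{2,-1}(0.3003) = -0.020463 +0.000234 = -0.020229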